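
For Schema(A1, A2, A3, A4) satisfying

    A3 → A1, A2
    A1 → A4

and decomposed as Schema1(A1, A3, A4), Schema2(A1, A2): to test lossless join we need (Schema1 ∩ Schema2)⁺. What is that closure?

A1, A4

Schema1 ∩ Schema2 = {A1}.
A1 → A4 applies, adding A4
Closure: {A1, A4}.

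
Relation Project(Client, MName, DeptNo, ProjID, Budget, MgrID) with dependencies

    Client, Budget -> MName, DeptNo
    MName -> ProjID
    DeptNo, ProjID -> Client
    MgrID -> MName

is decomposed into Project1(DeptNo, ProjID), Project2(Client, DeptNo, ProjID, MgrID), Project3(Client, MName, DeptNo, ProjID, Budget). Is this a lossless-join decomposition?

Chase test. Columns are Client, MName, DeptNo, ProjID, Budget, MgrID; row i has aⱼ where attribute j ∈ Projecti, else bᵢⱼ.
Initial tableau (one row per fragment):
  row 1: b11 b12 a3 a4 b15 b16
  row 2: a1 b22 a3 a4 b25 a6
  row 3: a1 a2 a3 a4 a5 b36
Rows 1 and 2 agree on DeptNo, ProjID; apply DeptNo, ProjID→Client and equate their Client entries.
No row becomes fully distinguished — the join is lossy.

No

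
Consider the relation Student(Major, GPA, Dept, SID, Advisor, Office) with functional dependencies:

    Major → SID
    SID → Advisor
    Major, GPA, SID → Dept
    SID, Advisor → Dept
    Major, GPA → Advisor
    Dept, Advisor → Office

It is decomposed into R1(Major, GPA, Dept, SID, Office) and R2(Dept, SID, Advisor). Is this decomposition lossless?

Yes

Common attributes: R1 ∩ R2 = {Dept, SID}.
Closure of {Dept, SID}: SID → Advisor applies, adding Advisor; Dept, Advisor → Office applies, adding Office. So (Dept, SID)⁺ = {Dept, SID, Advisor, Office}.
This closure contains every attribute of R2, so R1 ∩ R2 → R2. The join is lossless.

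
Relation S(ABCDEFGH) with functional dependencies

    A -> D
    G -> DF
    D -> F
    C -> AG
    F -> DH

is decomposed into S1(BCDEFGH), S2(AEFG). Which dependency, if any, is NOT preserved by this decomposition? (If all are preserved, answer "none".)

C -> AG

Check C → AG: no single fragment contains all of {ACG}, and the restricted closure of {C} across the fragments never reaches {AG}.
A → D is preserved.
G → DF is preserved.
D → F is preserved.
F → DH is preserved.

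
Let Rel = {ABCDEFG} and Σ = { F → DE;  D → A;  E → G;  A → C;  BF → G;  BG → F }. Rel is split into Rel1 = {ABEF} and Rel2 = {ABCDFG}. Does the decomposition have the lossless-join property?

Yes

Common attributes: Rel1 ∩ Rel2 = {ABF}.
Closure of {ABF}: F → DE applies, adding DE; E → G applies, adding G; A → C applies, adding C. So (ABF)⁺ = {ABCDEFG}.
This closure contains every attribute of Rel1, so Rel1 ∩ Rel2 → Rel1. The join is lossless.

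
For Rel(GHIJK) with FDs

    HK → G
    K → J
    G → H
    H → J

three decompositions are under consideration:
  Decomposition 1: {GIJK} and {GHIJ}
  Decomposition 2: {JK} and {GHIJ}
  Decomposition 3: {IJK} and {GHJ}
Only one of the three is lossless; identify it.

Decomposition 1

Decomposition 1: common = {GIJ}, closure = {GHIJ} → lossless.
Decomposition 2: common = {J}, closure = {J} → lossy.
Decomposition 3: common = {J}, closure = {J} → lossy.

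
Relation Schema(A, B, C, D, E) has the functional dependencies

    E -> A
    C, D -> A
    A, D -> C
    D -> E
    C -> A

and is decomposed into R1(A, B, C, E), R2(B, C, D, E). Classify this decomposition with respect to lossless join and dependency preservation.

Lossless test: (B, C, E)⁺ = {A, B, C, E}, which contains all of one fragment — lossless.
Dependency preservation: C, D → A; A, D → C are not contained in any single fragment, but the restricted closure of each left-hand side across the fragments still reaches the right-hand side; the remaining FDs each lie inside some fragment. All dependencies are preserved.

lossless and dependency-preserving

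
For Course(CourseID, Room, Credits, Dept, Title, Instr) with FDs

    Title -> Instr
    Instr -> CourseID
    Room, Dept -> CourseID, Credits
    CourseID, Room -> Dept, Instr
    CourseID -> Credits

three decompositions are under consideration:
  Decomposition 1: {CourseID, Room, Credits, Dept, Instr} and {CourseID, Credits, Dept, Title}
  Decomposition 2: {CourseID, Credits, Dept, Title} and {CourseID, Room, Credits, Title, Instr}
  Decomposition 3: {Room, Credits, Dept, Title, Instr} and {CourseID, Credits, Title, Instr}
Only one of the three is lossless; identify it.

Decomposition 1: common = {CourseID, Credits, Dept}, closure = {CourseID, Credits, Dept} → lossy.
Decomposition 2: common = {CourseID, Credits, Title}, closure = {CourseID, Credits, Title, Instr} → lossy.
Decomposition 3: common = {Credits, Title, Instr}, closure = {CourseID, Credits, Title, Instr} → lossless.

Decomposition 3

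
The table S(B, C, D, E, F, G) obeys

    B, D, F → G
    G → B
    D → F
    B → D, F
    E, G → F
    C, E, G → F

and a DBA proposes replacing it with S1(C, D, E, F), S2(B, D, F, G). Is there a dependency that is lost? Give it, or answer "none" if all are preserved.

none

B, D, F → G lies within S2.
G → B lies within S2.
D → F lies within S1.
B → D, F lies within S2.
E, G → F: restricted closure across fragments reaches F.
C, E, G → F: restricted closure across fragments reaches F.
Every dependency is enforceable on the fragments, so the decomposition is dependency-preserving.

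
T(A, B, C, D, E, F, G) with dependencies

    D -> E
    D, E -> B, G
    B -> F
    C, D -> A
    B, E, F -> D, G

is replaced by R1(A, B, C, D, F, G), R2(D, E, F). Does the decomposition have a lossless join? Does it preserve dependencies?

Lossless test: (D, F)⁺ = {B, D, E, F, G}, which contains all of one fragment — lossless.
Dependency preservation: the restricted closure of {B, E, F} across the fragments never reaches {D, G}, so B, E, F → D, G cannot be enforced without a join — not preserved.

lossless but not dependency-preserving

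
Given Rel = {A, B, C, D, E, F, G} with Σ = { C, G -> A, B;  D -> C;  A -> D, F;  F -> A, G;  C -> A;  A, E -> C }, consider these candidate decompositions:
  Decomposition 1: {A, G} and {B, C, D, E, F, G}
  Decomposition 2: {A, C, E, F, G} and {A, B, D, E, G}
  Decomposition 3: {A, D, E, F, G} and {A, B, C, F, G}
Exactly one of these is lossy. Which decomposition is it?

Decomposition 1: common = {G}, closure = {G} → lossy.
Decomposition 2: common = {A, E, G}, closure = {A, B, C, D, E, F, G} → lossless.
Decomposition 3: common = {A, F, G}, closure = {A, B, C, D, F, G} → lossless.

Decomposition 1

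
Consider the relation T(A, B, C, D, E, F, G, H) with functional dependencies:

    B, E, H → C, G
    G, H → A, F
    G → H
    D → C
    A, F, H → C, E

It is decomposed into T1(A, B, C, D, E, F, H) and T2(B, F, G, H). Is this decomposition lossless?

No

Common attributes: T1 ∩ T2 = {B, F, H}.
No dependency enlarges {B, F, H}, so (B, F, H)⁺ = {B, F, H}.
The closure contains neither all of T1 = {A, B, C, D, E, F, H} nor all of T2 = {B, F, G, H}, so the common attributes are not a superkey of either fragment. The join is lossy.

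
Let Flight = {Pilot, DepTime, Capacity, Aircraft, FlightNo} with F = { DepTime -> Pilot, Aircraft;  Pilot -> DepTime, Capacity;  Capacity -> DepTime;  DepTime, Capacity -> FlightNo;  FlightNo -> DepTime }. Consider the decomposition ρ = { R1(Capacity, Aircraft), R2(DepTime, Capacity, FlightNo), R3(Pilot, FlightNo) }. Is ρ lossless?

Chase test. Columns are Pilot, DepTime, Capacity, Aircraft, FlightNo; row i has aⱼ where attribute j ∈ Ri, else bᵢⱼ.
Initial tableau (one row per fragment):
  row 1: b11 b12 a3 a4 b15
  row 2: b21 a2 a3 b24 a5
  row 3: a1 b32 b33 b34 a5
Rows 1 and 2 agree on Capacity; apply Capacity→DepTime and equate their DepTime entries.
Rows 1 and 2 agree on DepTime, Capacity; apply DepTime, Capacity→FlightNo and equate their FlightNo entries.
Rows 1 and 3 agree on FlightNo; apply FlightNo→DepTime and equate their DepTime entries.
Rows 1 and 2 agree on DepTime; apply DepTime→Pilot, Aircraft and equate their Pilot, Aircraft entries.
Rows 1 and 3 agree on DepTime; apply DepTime→Pilot, Aircraft and equate their Pilot, Aircraft entries.
Rows 1 and 3 agree on Pilot; apply Pilot→DepTime, Capacity and equate their DepTime, Capacity entries.
Row 1 is now all distinguished symbols — the join is lossless.

Yes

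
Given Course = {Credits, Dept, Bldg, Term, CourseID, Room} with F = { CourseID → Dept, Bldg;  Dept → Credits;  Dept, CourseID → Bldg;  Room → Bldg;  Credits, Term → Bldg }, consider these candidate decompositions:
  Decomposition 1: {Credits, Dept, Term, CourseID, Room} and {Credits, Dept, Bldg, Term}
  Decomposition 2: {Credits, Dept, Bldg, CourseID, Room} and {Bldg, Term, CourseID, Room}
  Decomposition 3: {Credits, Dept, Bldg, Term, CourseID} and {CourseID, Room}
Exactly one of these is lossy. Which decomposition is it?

Decomposition 1: common = {Credits, Dept, Term}, closure = {Credits, Dept, Bldg, Term} → lossless.
Decomposition 2: common = {Bldg, CourseID, Room}, closure = {Credits, Dept, Bldg, CourseID, Room} → lossless.
Decomposition 3: common = {CourseID}, closure = {Credits, Dept, Bldg, CourseID} → lossy.

Decomposition 3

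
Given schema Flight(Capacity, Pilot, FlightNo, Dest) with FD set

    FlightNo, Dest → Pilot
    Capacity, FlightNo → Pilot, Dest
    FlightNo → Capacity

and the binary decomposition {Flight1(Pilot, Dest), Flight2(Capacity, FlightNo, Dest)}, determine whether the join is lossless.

Common attributes: Flight1 ∩ Flight2 = {Dest}.
No dependency enlarges {Dest}, so (Dest)⁺ = {Dest}.
The closure contains neither all of Flight1 = {Pilot, Dest} nor all of Flight2 = {Capacity, FlightNo, Dest}, so the common attributes are not a superkey of either fragment. The join is lossy.

No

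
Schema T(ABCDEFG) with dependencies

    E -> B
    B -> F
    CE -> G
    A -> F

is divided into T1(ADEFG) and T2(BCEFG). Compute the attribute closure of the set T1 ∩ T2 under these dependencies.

T1 ∩ T2 = {EFG}.
E → B applies, adding B
Closure: {BEFG}.

BEFG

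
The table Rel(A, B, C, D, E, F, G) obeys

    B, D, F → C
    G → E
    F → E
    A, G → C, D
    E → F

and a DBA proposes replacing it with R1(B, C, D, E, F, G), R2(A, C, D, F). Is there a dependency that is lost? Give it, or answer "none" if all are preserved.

Check A, G → C, D: no single fragment contains all of {A, C, D, G}, and the restricted closure of {A, G} across the fragments never reaches {C, D}.
B, D, F → C is preserved.
G → E is preserved.
F → E is preserved.
E → F is preserved.

A, G → C, D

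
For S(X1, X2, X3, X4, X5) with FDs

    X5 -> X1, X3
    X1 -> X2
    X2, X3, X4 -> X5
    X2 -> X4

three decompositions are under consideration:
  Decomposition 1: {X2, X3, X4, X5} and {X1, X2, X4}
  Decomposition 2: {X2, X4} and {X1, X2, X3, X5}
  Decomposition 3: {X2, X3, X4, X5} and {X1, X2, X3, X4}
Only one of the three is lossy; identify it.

Decomposition 1: common = {X2, X4}, closure = {X2, X4} → lossy.
Decomposition 2: common = {X2}, closure = {X2, X4} → lossless.
Decomposition 3: common = {X2, X3, X4}, closure = {X1, X2, X3, X4, X5} → lossless.

Decomposition 1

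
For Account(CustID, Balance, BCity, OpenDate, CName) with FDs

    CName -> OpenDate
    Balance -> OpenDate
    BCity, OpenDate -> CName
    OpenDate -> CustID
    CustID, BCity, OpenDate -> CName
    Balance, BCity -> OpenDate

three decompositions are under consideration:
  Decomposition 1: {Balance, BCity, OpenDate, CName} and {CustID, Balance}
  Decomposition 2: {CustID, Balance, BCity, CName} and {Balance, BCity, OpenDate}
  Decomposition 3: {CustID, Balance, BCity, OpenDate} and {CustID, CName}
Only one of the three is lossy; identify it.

Decomposition 1: common = {Balance}, closure = {CustID, Balance, OpenDate} → lossless.
Decomposition 2: common = {Balance, BCity}, closure = {CustID, Balance, BCity, OpenDate, CName} → lossless.
Decomposition 3: common = {CustID}, closure = {CustID} → lossy.

Decomposition 3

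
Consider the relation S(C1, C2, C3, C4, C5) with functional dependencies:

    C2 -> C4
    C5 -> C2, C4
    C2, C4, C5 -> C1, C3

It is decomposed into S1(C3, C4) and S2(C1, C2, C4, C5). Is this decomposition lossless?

Common attributes: S1 ∩ S2 = {C4}.
No dependency enlarges {C4}, so (C4)⁺ = {C4}.
The closure contains neither all of S1 = {C3, C4} nor all of S2 = {C1, C2, C4, C5}, so the common attributes are not a superkey of either fragment. The join is lossy.

No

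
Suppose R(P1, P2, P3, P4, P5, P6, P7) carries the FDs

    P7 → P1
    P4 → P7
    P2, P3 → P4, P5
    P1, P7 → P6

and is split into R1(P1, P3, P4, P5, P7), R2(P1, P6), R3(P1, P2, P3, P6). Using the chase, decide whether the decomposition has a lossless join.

Chase test. Columns are P1, P2, P3, P4, P5, P6, P7; row i has aⱼ where attribute j ∈ Ri, else bᵢⱼ.
Initial tableau (one row per fragment):
  row 1: a1 b12 a3 a4 a5 b16 a7
  row 2: a1 b22 b23 b24 b25 a6 b27
  row 3: a1 a2 a3 b34 b35 a6 b37
No row becomes fully distinguished — the join is lossy.

No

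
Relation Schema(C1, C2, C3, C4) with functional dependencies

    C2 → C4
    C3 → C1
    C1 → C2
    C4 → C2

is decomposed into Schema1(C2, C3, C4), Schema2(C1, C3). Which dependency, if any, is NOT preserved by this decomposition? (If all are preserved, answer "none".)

Check C1 → C2: no single fragment contains all of {C1, C2}, and the restricted closure of {C1} across the fragments never reaches {C2}.
C2 → C4 is preserved.
C3 → C1 is preserved.
C4 → C2 is preserved.

C1 → C2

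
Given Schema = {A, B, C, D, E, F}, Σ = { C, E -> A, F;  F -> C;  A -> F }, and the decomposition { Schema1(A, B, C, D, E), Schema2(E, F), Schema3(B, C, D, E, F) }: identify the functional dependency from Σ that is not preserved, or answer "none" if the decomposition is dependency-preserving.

A -> F

Check A → F: no single fragment contains all of {A, F}, and the restricted closure of {A} across the fragments never reaches {F}.
C, E → A, F is preserved.
F → C is preserved.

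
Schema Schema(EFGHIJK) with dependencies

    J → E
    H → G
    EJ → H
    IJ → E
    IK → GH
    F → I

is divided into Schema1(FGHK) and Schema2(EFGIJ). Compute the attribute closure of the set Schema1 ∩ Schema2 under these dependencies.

Schema1 ∩ Schema2 = {FG}.
F → I applies, adding I
Closure: {FGI}.

FGI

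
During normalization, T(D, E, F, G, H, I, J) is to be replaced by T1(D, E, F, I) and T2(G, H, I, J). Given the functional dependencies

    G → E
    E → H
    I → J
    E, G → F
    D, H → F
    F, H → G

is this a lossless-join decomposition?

No

Common attributes: T1 ∩ T2 = {I}.
Closure of {I}: I → J applies, adding J. So (I)⁺ = {I, J}.
The closure contains neither all of T1 = {D, E, F, I} nor all of T2 = {G, H, I, J}, so the common attributes are not a superkey of either fragment. The join is lossy.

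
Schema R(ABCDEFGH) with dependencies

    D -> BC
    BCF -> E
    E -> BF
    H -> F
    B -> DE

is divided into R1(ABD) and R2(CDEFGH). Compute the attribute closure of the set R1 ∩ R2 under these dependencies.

BCDEF

R1 ∩ R2 = {D}.
D → BC applies, adding BC
B → DE applies, adding E
E → BF applies, adding F
Closure: {BCDEF}.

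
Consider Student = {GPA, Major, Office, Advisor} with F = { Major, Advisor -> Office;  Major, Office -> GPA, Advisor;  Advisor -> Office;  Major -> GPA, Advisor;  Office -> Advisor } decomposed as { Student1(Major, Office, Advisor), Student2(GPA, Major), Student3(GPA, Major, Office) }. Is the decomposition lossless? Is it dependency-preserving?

Lossless test (chase): Rows 1 and 3 agree on Major, Office; apply Major, Office→GPA, Advisor and equate their GPA, Advisor entries. Rows 1 and 2 agree on Major; apply Major→GPA, Advisor and equate their GPA, Advisor entries. Rows 1 and 2 agree on Major, Advisor; apply Major, Advisor→Office and equate their Office entries. Row 1 is now all distinguished symbols — the join is lossless.
Dependency preservation: Major, Office → GPA, Advisor; Major → GPA, Advisor are not contained in any single fragment, but the restricted closure of each left-hand side across the fragments still reaches the right-hand side; the remaining FDs each lie inside some fragment. All dependencies are preserved.

lossless and dependency-preserving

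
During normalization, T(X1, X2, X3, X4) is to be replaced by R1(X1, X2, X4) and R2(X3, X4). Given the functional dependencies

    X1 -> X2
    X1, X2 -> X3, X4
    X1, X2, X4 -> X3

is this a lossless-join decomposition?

No

Common attributes: R1 ∩ R2 = {X4}.
No dependency enlarges {X4}, so (X4)⁺ = {X4}.
The closure contains neither all of R1 = {X1, X2, X4} nor all of R2 = {X3, X4}, so the common attributes are not a superkey of either fragment. The join is lossy.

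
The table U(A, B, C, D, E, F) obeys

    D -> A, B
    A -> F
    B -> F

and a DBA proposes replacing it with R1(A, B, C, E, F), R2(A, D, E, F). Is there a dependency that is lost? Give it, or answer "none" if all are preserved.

D -> A, B

Check D → A, B: no single fragment contains all of {A, B, D}, and the restricted closure of {D} across the fragments never reaches {A, B}.
A → F is preserved.
B → F is preserved.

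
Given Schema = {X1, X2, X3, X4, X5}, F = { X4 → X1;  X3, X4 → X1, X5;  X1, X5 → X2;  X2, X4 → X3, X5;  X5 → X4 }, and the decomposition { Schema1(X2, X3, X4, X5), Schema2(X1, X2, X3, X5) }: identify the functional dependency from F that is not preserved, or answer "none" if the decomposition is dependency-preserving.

Check X4 → X1: no single fragment contains all of {X1, X4}, and the restricted closure of {X4} across the fragments never reaches {X1}.
X3, X4 → X1, X5 is preserved.
X1, X5 → X2 is preserved.
X2, X4 → X3, X5 is preserved.
X5 → X4 is preserved.

X4 → X1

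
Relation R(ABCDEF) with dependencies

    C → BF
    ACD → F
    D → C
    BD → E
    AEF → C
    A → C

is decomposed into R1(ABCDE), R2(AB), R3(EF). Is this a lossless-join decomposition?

Chase test. Columns are ABCDEF; row i has aⱼ where attribute j ∈ Ri, else bᵢⱼ.
Initial tableau (one row per fragment):
  row 1: a1 a2 a3 a4 a5 b16
  row 2: a1 a2 b23 b24 b25 b26
  row 3: b31 b32 b33 b34 a5 a6
Rows 1 and 2 agree on A; apply A→C and equate their C entries.
Rows 1 and 2 agree on C; apply C→BF and equate their BF entries.
No row becomes fully distinguished — the join is lossy.

No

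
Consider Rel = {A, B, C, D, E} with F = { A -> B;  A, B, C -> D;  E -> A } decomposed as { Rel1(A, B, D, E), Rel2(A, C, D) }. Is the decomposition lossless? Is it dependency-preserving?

Lossless test: (A, D)⁺ = {A, B, D}, which is a superkey of neither fragment — lossy.
Dependency preservation: A, B, C → D is not contained in any single fragment, but the restricted closure of its left-hand side across the fragments still reaches the right-hand side; the remaining FDs each lie inside some fragment. All dependencies are preserved.

lossy but dependency-preserving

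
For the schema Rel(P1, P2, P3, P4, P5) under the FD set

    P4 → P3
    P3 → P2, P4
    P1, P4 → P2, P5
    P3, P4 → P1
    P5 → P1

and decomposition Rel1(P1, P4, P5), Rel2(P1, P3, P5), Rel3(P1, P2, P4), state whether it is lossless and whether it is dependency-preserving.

Lossless test (chase): Rows 1 and 3 agree on P4; apply P4→P3 and equate their P3 entries. Rows 1 and 3 agree on P3; apply P3→P2, P4 and equate their P2, P4 entries. Rows 1 and 3 agree on P1, P4; apply P1, P4→P2, P5 and equate their P2, P5 entries. No row becomes fully distinguished — the join is lossy.
Dependency preservation: the restricted closure of {P4} across the fragments never reaches {P3}, so P4 → P3 cannot be enforced without a join — not preserved.

lossy and not dependency-preserving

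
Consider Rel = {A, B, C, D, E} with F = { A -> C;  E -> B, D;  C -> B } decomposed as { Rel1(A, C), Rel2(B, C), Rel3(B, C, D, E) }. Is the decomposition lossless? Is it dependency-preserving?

lossy but dependency-preserving

Lossless test (chase): Rows 1 and 2 agree on C; apply C→B and equate their B entries. No row becomes fully distinguished — the join is lossy.
Dependency preservation: every FD's attributes lie within a single fragment, so each can be enforced locally — preserved.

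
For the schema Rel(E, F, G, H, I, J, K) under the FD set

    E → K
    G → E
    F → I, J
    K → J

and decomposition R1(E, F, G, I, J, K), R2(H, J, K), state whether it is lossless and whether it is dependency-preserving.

Lossless test: (J, K)⁺ = {J, K}, which is a superkey of neither fragment — lossy.
Dependency preservation: every FD's attributes lie within a single fragment, so each can be enforced locally — preserved.

lossy but dependency-preserving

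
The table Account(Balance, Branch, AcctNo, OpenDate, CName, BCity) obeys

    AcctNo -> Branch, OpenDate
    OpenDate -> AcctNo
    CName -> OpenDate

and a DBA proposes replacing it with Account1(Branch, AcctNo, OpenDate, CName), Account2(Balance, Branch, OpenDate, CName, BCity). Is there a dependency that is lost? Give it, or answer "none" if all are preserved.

none

AcctNo → Branch, OpenDate lies within Account1.
OpenDate → AcctNo lies within Account1.
CName → OpenDate lies within Account1.
Every dependency is enforceable on the fragments, so the decomposition is dependency-preserving.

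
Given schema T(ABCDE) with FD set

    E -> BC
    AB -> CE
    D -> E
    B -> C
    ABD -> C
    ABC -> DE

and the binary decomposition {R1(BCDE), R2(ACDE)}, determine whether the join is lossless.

Common attributes: R1 ∩ R2 = {CDE}.
Closure of {CDE}: E → BC applies, adding B. So (CDE)⁺ = {BCDE}.
This closure contains every attribute of R1, so R1 ∩ R2 → R1. The join is lossless.

Yes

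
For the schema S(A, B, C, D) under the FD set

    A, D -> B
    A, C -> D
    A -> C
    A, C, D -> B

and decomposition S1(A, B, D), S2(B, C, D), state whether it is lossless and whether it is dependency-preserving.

Lossless test: (B, D)⁺ = {B, D}, which is a superkey of neither fragment — lossy.
Dependency preservation: the restricted closure of {A} across the fragments never reaches {C}, so A → C cannot be enforced without a join — not preserved.

lossy and not dependency-preserving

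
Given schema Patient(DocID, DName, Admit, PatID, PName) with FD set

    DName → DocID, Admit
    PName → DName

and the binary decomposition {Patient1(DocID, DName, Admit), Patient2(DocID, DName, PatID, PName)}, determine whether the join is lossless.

Common attributes: Patient1 ∩ Patient2 = {DocID, DName}.
Closure of {DocID, DName}: DName → DocID, Admit applies, adding Admit. So (DocID, DName)⁺ = {DocID, DName, Admit}.
This closure contains every attribute of Patient1, so Patient1 ∩ Patient2 → Patient1. The join is lossless.

Yes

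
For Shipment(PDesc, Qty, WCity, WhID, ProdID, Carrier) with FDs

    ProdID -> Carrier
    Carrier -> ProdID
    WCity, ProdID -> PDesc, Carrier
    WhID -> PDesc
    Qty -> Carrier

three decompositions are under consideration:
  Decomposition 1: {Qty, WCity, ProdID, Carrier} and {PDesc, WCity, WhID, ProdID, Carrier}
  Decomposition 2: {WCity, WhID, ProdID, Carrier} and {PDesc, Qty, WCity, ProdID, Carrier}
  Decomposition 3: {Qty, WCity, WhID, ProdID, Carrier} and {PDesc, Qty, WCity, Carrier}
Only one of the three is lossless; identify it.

Decomposition 1: common = {WCity, ProdID, Carrier}, closure = {PDesc, WCity, ProdID, Carrier} → lossy.
Decomposition 2: common = {WCity, ProdID, Carrier}, closure = {PDesc, WCity, ProdID, Carrier} → lossy.
Decomposition 3: common = {Qty, WCity, Carrier}, closure = {PDesc, Qty, WCity, ProdID, Carrier} → lossless.

Decomposition 3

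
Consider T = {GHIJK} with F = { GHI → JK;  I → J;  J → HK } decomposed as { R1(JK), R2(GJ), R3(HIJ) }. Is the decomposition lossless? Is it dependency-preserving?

Lossless test (chase): Rows 1 and 2 agree on J; apply J→HK and equate their HK entries. Rows 1 and 3 agree on J; apply J→HK and equate their HK entries. No row becomes fully distinguished — the join is lossy.
Dependency preservation: GHI → JK; J → HK are not contained in any single fragment, but the restricted closure of each left-hand side across the fragments still reaches the right-hand side; the remaining FDs each lie inside some fragment. All dependencies are preserved.

lossy but dependency-preserving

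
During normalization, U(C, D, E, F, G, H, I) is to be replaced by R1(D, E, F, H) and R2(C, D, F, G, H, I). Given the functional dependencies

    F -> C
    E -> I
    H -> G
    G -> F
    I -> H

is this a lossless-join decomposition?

Common attributes: R1 ∩ R2 = {D, F, H}.
Closure of {D, F, H}: F → C applies, adding C; H → G applies, adding G. So (D, F, H)⁺ = {C, D, F, G, H}.
The closure contains neither all of R1 = {D, E, F, H} nor all of R2 = {C, D, F, G, H, I}, so the common attributes are not a superkey of either fragment. The join is lossy.

No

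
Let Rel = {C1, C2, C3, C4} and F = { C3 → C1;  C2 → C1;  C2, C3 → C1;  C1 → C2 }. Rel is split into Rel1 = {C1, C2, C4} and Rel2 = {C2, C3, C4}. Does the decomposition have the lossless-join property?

Yes

Common attributes: Rel1 ∩ Rel2 = {C2, C4}.
Closure of {C2, C4}: C2 → C1 applies, adding C1. So (C2, C4)⁺ = {C1, C2, C4}.
This closure contains every attribute of Rel1, so Rel1 ∩ Rel2 → Rel1. The join is lossless.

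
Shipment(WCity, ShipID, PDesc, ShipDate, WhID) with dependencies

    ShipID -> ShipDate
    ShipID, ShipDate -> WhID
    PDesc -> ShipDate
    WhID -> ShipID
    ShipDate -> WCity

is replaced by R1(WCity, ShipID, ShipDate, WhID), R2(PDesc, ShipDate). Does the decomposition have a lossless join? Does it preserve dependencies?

Lossless test: (ShipDate)⁺ = {WCity, ShipDate}, which is a superkey of neither fragment — lossy.
Dependency preservation: every FD's attributes lie within a single fragment, so each can be enforced locally — preserved.

lossy but dependency-preserving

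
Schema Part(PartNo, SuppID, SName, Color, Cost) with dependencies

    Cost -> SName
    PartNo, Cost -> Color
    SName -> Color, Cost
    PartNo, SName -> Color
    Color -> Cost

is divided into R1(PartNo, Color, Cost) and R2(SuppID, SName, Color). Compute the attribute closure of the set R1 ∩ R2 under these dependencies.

R1 ∩ R2 = {Color}.
Color → Cost applies, adding Cost
Cost → SName applies, adding SName
Closure: {SName, Color, Cost}.

SName, Color, Cost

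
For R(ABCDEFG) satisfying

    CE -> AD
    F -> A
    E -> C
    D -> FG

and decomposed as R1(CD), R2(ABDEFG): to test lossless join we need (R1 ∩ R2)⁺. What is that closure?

ADFG

R1 ∩ R2 = {D}.
D → FG applies, adding FG
F → A applies, adding A
Closure: {ADFG}.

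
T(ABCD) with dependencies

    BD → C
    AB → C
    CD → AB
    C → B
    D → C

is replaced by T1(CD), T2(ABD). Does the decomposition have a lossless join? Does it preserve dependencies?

Lossless test: (D)⁺ = {ABCD}, which contains all of one fragment — lossless.
Dependency preservation: the restricted closure of {AB} across the fragments never reaches {C}, so AB → C cannot be enforced without a join — not preserved.

lossless but not dependency-preserving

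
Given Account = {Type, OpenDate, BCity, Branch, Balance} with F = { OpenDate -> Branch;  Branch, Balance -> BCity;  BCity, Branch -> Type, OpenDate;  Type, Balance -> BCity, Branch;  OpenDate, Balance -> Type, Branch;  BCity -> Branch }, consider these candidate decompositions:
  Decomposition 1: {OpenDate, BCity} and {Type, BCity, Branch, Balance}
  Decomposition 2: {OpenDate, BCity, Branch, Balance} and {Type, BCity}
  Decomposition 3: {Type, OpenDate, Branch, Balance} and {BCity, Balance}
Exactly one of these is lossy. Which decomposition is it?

Decomposition 3

Decomposition 1: common = {BCity}, closure = {Type, OpenDate, BCity, Branch} → lossless.
Decomposition 2: common = {BCity}, closure = {Type, OpenDate, BCity, Branch} → lossless.
Decomposition 3: common = {Balance}, closure = {Balance} → lossy.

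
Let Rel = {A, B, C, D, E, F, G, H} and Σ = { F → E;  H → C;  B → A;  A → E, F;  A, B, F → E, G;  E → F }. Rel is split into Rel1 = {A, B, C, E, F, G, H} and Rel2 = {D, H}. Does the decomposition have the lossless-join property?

Common attributes: Rel1 ∩ Rel2 = {H}.
Closure of {H}: H → C applies, adding C. So (H)⁺ = {C, H}.
The closure contains neither all of Rel1 = {A, B, C, E, F, G, H} nor all of Rel2 = {D, H}, so the common attributes are not a superkey of either fragment. The join is lossy.

No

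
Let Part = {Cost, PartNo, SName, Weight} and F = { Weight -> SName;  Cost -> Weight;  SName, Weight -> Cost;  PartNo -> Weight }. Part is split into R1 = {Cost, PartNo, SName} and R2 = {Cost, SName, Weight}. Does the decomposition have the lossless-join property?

Common attributes: R1 ∩ R2 = {Cost, SName}.
Closure of {Cost, SName}: Cost → Weight applies, adding Weight. So (Cost, SName)⁺ = {Cost, SName, Weight}.
This closure contains every attribute of R2, so R1 ∩ R2 → R2. The join is lossless.

Yes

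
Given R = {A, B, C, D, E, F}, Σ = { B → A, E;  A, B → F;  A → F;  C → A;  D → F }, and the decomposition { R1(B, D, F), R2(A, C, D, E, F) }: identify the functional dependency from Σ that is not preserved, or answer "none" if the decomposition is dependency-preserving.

B → A, E

Check B → A, E: no single fragment contains all of {A, B, E}, and the restricted closure of {B} across the fragments never reaches {A, E}.
A, B → F is preserved.
A → F is preserved.
C → A is preserved.
D → F is preserved.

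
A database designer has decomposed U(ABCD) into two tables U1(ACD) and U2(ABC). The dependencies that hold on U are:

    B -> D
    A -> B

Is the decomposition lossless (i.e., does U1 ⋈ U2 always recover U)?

Common attributes: U1 ∩ U2 = {AC}.
Closure of {AC}: A → B applies, adding B; B → D applies, adding D. So (AC)⁺ = {ABCD}.
This closure contains every attribute of U1, so U1 ∩ U2 → U1. The join is lossless.

Yes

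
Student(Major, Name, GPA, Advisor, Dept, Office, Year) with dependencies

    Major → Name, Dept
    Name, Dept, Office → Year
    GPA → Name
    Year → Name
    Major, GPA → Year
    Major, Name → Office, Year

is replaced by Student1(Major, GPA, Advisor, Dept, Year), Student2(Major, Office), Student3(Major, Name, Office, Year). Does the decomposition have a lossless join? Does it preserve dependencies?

lossless but not dependency-preserving

Lossless test (chase): Rows 1 and 2 agree on Major; apply Major→Name, Dept and equate their Name, Dept entries. Rows 1 and 3 agree on Major; apply Major→Name, Dept and equate their Name, Dept entries. Rows 2 and 3 agree on Name, Dept, Office; apply Name, Dept, Office→Year and equate their Year entries. Rows 1 and 2 agree on Major, Name; apply Major, Name→Office, Year and equate their Office, Year entries. Row 1 is now all distinguished symbols — the join is lossless.
Dependency preservation: the restricted closure of {Name, Dept, Office} across the fragments never reaches {Year}, so Name, Dept, Office → Year cannot be enforced without a join — not preserved.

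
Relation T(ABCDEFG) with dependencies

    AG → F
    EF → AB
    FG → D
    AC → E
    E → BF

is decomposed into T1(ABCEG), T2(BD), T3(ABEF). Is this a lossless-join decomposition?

Chase test. Columns are ABCDEFG; row i has aⱼ where attribute j ∈ Ti, else bᵢⱼ.
Initial tableau (one row per fragment):
  row 1: a1 a2 a3 b14 a5 b16 a7
  row 2: b21 a2 b23 a4 b25 b26 b27
  row 3: a1 a2 b33 b34 a5 a6 b37
Rows 1 and 3 agree on E; apply E→BF and equate their BF entries.
No row becomes fully distinguished — the join is lossy.

No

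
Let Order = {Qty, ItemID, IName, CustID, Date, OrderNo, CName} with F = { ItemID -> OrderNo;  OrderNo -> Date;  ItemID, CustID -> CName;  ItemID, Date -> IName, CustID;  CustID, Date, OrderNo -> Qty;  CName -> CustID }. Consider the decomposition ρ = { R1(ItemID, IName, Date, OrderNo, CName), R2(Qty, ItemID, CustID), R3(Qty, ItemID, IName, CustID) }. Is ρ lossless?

Chase test. Columns are Qty, ItemID, IName, CustID, Date, OrderNo, CName; row i has aⱼ where attribute j ∈ Ri, else bᵢⱼ.
Initial tableau (one row per fragment):
  row 1: b11 a2 a3 b14 a5 a6 a7
  row 2: a1 a2 b23 a4 b25 b26 b27
  row 3: a1 a2 a3 a4 b35 b36 b37
Rows 1 and 2 agree on ItemID; apply ItemID→OrderNo and equate their OrderNo entries.
Rows 1 and 3 agree on ItemID; apply ItemID→OrderNo and equate their OrderNo entries.
Rows 1 and 2 agree on OrderNo; apply OrderNo→Date and equate their Date entries.
Rows 1 and 3 agree on OrderNo; apply OrderNo→Date and equate their Date entries.
Rows 2 and 3 agree on ItemID, CustID; apply ItemID, CustID→CName and equate their CName entries.
Rows 1 and 2 agree on ItemID, Date; apply ItemID, Date→IName, CustID and equate their IName, CustID entries.
Rows 1 and 2 agree on CustID, Date, OrderNo; apply CustID, Date, OrderNo→Qty and equate their Qty entries.
Rows 1 and 2 agree on ItemID, CustID; apply ItemID, CustID→CName and equate their CName entries.
Row 1 is now all distinguished symbols — the join is lossless.

Yes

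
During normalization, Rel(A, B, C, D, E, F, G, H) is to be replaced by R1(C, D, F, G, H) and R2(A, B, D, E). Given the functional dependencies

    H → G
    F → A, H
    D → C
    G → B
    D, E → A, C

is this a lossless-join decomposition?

No

Common attributes: R1 ∩ R2 = {D}.
Closure of {D}: D → C applies, adding C. So (D)⁺ = {C, D}.
The closure contains neither all of R1 = {C, D, F, G, H} nor all of R2 = {A, B, D, E}, so the common attributes are not a superkey of either fragment. The join is lossy.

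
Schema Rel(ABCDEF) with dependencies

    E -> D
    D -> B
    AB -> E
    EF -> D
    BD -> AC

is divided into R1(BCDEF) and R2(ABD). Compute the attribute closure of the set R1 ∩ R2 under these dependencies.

R1 ∩ R2 = {BD}.
BD → AC applies, adding AC
AB → E applies, adding E
Closure: {ABCDE}.

ABCDE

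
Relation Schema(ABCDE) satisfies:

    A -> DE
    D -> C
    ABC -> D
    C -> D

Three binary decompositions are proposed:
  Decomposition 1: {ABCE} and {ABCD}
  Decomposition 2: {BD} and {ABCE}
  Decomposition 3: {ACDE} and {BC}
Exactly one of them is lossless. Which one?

Decomposition 1: common = {ABC}, closure = {ABCDE} → lossless.
Decomposition 2: common = {B}, closure = {B} → lossy.
Decomposition 3: common = {C}, closure = {CD} → lossy.

Decomposition 1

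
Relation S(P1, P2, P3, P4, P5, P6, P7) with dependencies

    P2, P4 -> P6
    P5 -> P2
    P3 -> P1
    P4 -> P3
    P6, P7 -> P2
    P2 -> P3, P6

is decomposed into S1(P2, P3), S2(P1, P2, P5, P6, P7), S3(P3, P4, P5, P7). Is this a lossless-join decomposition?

Chase test. Columns are P1, P2, P3, P4, P5, P6, P7; row i has aⱼ where attribute j ∈ Si, else bᵢⱼ.
Initial tableau (one row per fragment):
  row 1: b11 a2 a3 b14 b15 b16 b17
  row 2: a1 a2 b23 b24 a5 a6 a7
  row 3: b31 b32 a3 a4 a5 b36 a7
Rows 2 and 3 agree on P5; apply P5→P2 and equate their P2 entries.
Rows 1 and 3 agree on P3; apply P3→P1 and equate their P1 entries.
Rows 1 and 2 agree on P2; apply P2→P3, P6 and equate their P3, P6 entries.
Rows 1 and 3 agree on P2; apply P2→P3, P6 and equate their P3, P6 entries.
Rows 1 and 2 agree on P3; apply P3→P1 and equate their P1 entries.
Row 3 is now all distinguished symbols — the join is lossless.

Yes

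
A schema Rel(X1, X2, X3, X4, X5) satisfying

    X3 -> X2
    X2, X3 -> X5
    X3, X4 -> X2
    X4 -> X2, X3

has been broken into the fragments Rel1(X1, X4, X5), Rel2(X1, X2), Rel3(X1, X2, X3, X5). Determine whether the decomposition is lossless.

No

Chase test. Columns are X1, X2, X3, X4, X5; row i has aⱼ where attribute j ∈ Reli, else bᵢⱼ.
Initial tableau (one row per fragment):
  row 1: a1 b12 b13 a4 a5
  row 2: a1 a2 b23 b24 b25
  row 3: a1 a2 a3 b34 a5
No row becomes fully distinguished — the join is lossy.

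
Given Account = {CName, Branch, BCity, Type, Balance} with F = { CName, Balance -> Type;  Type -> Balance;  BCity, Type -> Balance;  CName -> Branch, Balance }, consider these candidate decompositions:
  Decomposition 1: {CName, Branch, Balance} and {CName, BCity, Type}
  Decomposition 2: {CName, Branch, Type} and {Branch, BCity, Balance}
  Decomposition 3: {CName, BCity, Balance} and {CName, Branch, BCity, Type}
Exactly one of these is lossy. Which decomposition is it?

Decomposition 1: common = {CName}, closure = {CName, Branch, Type, Balance} → lossless.
Decomposition 2: common = {Branch}, closure = {Branch} → lossy.
Decomposition 3: common = {CName, BCity}, closure = {CName, Branch, BCity, Type, Balance} → lossless.

Decomposition 2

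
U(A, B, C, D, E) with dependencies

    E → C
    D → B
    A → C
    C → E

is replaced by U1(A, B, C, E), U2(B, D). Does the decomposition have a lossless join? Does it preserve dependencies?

lossy but dependency-preserving

Lossless test: (B)⁺ = {B}, which is a superkey of neither fragment — lossy.
Dependency preservation: every FD's attributes lie within a single fragment, so each can be enforced locally — preserved.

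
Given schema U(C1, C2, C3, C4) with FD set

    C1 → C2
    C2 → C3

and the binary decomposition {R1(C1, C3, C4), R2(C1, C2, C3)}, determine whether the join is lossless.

Common attributes: R1 ∩ R2 = {C1, C3}.
Closure of {C1, C3}: C1 → C2 applies, adding C2. So (C1, C3)⁺ = {C1, C2, C3}.
This closure contains every attribute of R2, so R1 ∩ R2 → R2. The join is lossless.

Yes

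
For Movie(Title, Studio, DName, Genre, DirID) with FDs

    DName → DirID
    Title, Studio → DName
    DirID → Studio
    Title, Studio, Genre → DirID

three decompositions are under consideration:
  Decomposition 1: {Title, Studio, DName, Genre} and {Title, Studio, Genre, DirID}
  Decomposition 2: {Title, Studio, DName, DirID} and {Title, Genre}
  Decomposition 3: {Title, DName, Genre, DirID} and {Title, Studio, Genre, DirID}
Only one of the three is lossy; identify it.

Decomposition 2

Decomposition 1: common = {Title, Studio, Genre}, closure = {Title, Studio, DName, Genre, DirID} → lossless.
Decomposition 2: common = {Title}, closure = {Title} → lossy.
Decomposition 3: common = {Title, Genre, DirID}, closure = {Title, Studio, DName, Genre, DirID} → lossless.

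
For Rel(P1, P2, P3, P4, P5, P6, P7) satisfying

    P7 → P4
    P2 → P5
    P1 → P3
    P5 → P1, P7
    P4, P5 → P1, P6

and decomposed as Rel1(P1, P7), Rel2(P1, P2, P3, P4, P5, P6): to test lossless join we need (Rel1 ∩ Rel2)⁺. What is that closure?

P1, P3

Rel1 ∩ Rel2 = {P1}.
P1 → P3 applies, adding P3
Closure: {P1, P3}.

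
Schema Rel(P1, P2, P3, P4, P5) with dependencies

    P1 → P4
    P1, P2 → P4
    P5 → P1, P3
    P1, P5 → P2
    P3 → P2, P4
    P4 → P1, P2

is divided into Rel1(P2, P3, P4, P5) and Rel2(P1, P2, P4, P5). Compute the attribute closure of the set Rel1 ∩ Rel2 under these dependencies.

P1, P2, P3, P4, P5

Rel1 ∩ Rel2 = {P2, P4, P5}.
P5 → P1, P3 applies, adding P1, P3
Closure: {P1, P2, P3, P4, P5}.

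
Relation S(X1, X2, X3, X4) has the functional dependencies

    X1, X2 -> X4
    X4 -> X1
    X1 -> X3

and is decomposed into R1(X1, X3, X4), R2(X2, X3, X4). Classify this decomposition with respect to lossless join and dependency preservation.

lossless but not dependency-preserving

Lossless test: (X3, X4)⁺ = {X1, X3, X4}, which contains all of one fragment — lossless.
Dependency preservation: the restricted closure of {X1, X2} across the fragments never reaches {X4}, so X1, X2 → X4 cannot be enforced without a join — not preserved.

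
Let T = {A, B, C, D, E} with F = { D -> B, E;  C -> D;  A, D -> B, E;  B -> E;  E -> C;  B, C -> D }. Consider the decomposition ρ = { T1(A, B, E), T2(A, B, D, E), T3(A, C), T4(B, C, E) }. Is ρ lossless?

Yes

Chase test. Columns are A, B, C, D, E; row i has aⱼ where attribute j ∈ Ti, else bᵢⱼ.
Initial tableau (one row per fragment):
  row 1: a1 a2 b13 b14 a5
  row 2: a1 a2 b23 a4 a5
  row 3: a1 b32 a3 b34 b35
  row 4: b41 a2 a3 b44 a5
Rows 3 and 4 agree on C; apply C→D and equate their D entries.
Rows 1 and 2 agree on E; apply E→C and equate their C entries.
Rows 1 and 4 agree on E; apply E→C and equate their C entries.
Rows 1 and 2 agree on B, C; apply B, C→D and equate their D entries.
Rows 1 and 4 agree on B, C; apply B, C→D and equate their D entries.
Rows 1 and 3 agree on D; apply D→B, E and equate their B, E entries.
Row 1 is now all distinguished symbols — the join is lossless.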